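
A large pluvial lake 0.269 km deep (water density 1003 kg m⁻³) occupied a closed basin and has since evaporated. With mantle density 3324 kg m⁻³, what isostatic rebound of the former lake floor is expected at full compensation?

0.0812 km

u = d ρ_w/ρ_m = 0.269 km × 1003/3324 = 0.0812 km.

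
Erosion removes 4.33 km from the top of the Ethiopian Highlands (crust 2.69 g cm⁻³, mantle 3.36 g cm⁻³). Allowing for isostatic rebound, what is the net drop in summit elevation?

Rebound u = e ρ_c/ρ_m = 4.33 km × 2.69/3.36 = 3.467 km.
Net surface drop = e − u = 4.33 km − 3.467 km = e (ρ_m − ρ_c)/ρ_m = 0.863 km.

0.863 km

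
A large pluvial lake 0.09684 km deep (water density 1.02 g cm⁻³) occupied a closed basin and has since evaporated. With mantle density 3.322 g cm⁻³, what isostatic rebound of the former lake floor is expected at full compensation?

u = d ρ_w/ρ_m = 0.09684 km × 1.02/3.322 = 0.0297 km.

0.0297 km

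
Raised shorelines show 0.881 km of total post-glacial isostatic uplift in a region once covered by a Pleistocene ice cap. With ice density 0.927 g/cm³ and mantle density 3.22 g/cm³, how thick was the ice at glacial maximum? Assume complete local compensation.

3.06 km

u = t ρ_ice/ρ_m → t = u ρ_m/ρ_ice = 0.881 km × 3.22/0.927 = 3.06 km.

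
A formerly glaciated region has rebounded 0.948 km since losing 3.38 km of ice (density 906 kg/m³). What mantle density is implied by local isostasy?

3230 kg/m³

ρ_m = ρ_ice t / u = 906 × 3.38 km/0.948 km = 3230 kg/m³.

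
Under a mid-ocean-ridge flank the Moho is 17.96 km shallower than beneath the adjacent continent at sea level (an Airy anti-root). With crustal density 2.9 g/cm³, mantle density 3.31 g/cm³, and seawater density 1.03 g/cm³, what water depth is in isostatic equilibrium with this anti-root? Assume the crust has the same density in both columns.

3.94 km

Replacing a thickness d of crust by seawater at the top must be balanced by replacing crust with mantle at the base: d (ρ_c − ρ_w) = a (ρ_m − ρ_c).
d = a (ρ_m − ρ_c)/(ρ_c − ρ_w) = 17.96 km × 0.41/1.87 = 3.94 km.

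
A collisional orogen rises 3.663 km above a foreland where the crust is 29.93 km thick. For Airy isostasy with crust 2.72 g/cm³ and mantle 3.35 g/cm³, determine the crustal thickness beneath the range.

Root depth r = h ρ_c / (ρ_m − ρ_c) = 3.663 km × 2.72 / 0.63 = 15.81 km.
Total thickness = T + h + r = 29.93 km + 3.663 km + 15.81 km = 49.4 km.

49.4 km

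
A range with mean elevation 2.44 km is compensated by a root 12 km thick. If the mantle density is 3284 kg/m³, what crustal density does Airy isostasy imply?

ρ_c h = (ρ_m − ρ_c) r → ρ_c (h + r) = ρ_m r → ρ_c = ρ_m r / (h + r).
ρ_c = 3284 × 12 km / (2.44 km + 12 km) = 2730 kg/m³.

2730 kg/m³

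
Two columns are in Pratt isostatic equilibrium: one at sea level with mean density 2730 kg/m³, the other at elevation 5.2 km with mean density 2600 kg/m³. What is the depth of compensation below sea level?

104 km

ρ_ref D = ρ (D + h) → D (ρ_ref − ρ) = ρ h.
D = ρ h/(ρ_ref − ρ) = 2600 × 5.2 km/(2730 − 2600) = 104 km.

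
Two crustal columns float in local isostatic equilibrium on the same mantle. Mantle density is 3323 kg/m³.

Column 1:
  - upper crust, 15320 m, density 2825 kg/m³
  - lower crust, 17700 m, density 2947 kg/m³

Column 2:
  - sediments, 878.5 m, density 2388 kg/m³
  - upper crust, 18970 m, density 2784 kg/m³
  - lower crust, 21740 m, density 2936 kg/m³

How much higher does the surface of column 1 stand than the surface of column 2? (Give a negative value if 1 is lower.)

For any compensation level in the mantle, the mantle terms cancel and isostasy reduces to e = (Σt_1 − Σt_2) − (Σ(ρt)_1 − Σ(ρt)_2) / ρ_m.
Σt_1 = 33020 m; Σt_2 = 41588.5 m; Σ(ρt)_1 = 95440900; Σ(ρt)_2 = 118738978 (in m·kg/m³).
e = (33020 − 41588.5) − (95440900 − 118738978) / 3323 = −1560 m.

−1560 m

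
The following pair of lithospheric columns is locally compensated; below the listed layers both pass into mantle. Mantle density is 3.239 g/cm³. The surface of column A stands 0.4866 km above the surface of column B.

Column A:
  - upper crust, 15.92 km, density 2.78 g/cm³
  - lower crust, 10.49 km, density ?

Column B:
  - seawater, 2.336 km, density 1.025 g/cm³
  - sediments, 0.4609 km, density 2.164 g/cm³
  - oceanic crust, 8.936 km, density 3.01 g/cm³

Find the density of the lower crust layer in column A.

3.05 g/cm³

Take the compensation level at the base of the deeper column (depth z_c below the surface of column A) and equate Σ ρ_i t_i down to z_c; mantle fills any gap and the z_c terms cancel.
Column A: 15.92×2.78 + 10.49×ρ + (z_c − 26.41)×3.239
Column B: 0.4866×0 + 2.336×1.025 + 0.4609×2.164 + 8.936×3.01 + (z_c − 0.4866 − 11.7329)×3.239
The z_c×3.239 term appears on both sides and cancels. Collect the known terms of each column as K = Σ(ρt)_known − 3.239 × (depth of known layers): K_A = 44.2576 − 3.239×26.41 = −41.28439; K_B = 30.2891476 − 3.239×(0.4866 + 11.7329) = −9.2898129.
Balance: K_A + 10.49×ρ = K_B, so ρ = (K_B − K_A)/10.49 = 31.9946/10.49 = 3.05 g/cm³.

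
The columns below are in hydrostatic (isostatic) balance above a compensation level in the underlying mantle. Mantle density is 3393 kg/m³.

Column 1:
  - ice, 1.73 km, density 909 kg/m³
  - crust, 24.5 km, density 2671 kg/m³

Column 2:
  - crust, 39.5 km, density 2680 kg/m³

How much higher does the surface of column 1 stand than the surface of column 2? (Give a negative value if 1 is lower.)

For any compensation level in the mantle, the mantle terms cancel and isostasy reduces to e = (Σt_1 − Σt_2) − (Σ(ρt)_1 − Σ(ρt)_2) / ρ_m.
Σt_1 = 26.23 km; Σt_2 = 39.5 km; Σ(ρt)_1 = 67012.07; Σ(ρt)_2 = 105860 (in km·kg/m³).
e = (26.23 − 39.5) − (67012.07 − 105860) / 3393 = −1.82 km.

−1.82 km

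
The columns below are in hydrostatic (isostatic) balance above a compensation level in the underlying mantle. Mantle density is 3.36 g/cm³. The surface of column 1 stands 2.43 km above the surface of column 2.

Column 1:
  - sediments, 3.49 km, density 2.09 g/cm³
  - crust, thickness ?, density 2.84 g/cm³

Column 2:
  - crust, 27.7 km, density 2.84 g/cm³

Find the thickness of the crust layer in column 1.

34.9 km

Take the compensation level at the base of the deeper column (depth z_c below the surface of column 1) and equate Σ ρ_i t_i down to z_c; mantle fills any gap and the z_c terms cancel.
Column 1: 3.49×2.09 + x×2.84 + (z_c − 3.49 − x)×3.36
Column 2: 2.43×0 + 27.7×2.84 + (z_c − 2.43 − 27.7)×3.36
The z_c×3.36 term appears on both sides and cancels. Collect the known terms of each column as K = Σ(ρt)_known − 3.36 × (depth of known layers): K_1 = 7.2941 − 3.36×3.49 = −4.4323; K_2 = 78.668 − 3.36×(2.43 + 27.7) = −22.5688.
Balance: K_1 − x×(3.36 − 2.84) = K_2, so x = (K_1 − K_2)/(3.36 − 2.84) = 18.1365/0.52 = 34.9 km.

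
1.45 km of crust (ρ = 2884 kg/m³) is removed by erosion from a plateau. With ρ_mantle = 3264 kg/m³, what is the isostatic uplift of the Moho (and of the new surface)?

Unloading: uplift u = e ρ_c/ρ_m = 1.45 km × 2884/3264 = 1.28 km.

1.28 km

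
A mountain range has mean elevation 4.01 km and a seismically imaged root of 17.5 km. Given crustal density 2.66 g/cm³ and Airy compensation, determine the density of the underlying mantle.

3.27 g/cm³

Airy balance: ρ_c h = (ρ_m − ρ_c) r → ρ_m = ρ_c (1 + h/r).
ρ_m = 2.66 × (1 + 4.01 km/17.5 km) = 3.27 g/cm³.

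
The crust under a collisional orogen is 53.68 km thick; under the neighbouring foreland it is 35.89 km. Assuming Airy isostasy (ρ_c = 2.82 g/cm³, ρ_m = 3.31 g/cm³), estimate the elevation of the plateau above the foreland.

Excess crust Δ = 53.68 km − 35.89 km = 17.79 km, split between elevation h and root r with h + r = Δ.
Airy balance ρ_c h = (ρ_m − ρ_c) r gives r = h ρ_c/(ρ_m − ρ_c), so h (1 + ρ_c/(ρ_m − ρ_c)) = Δ, i.e. h = Δ (ρ_m − ρ_c)/ρ_m.
h = 17.79 km × 0.49/3.31 = 2.63 km.

2.63 km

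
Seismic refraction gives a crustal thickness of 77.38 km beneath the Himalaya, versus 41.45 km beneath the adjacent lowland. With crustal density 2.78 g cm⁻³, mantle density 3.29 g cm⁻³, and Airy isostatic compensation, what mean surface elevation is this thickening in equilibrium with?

Excess crust Δ = 77.38 km − 41.45 km = 35.93 km, split between elevation h and root r with h + r = Δ.
Airy balance ρ_c h = (ρ_m − ρ_c) r gives r = h ρ_c/(ρ_m − ρ_c), so h (1 + ρ_c/(ρ_m − ρ_c)) = Δ, i.e. h = Δ (ρ_m − ρ_c)/ρ_m.
h = 35.93 km × 0.51/3.29 = 5.57 km.

5.57 km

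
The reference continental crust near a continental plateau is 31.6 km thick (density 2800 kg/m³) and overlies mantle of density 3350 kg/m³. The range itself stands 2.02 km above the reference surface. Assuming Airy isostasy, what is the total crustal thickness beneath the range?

43.9 km

Root depth r = h ρ_c / (ρ_m − ρ_c) = 2.02 km × 2800 / 550 = 10.28 km.
Total thickness = T + h + r = 31.6 km + 2.02 km + 10.28 km = 43.9 km.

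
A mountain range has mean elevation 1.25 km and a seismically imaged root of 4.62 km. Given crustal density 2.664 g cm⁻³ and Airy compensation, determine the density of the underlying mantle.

3.38 g cm⁻³

Airy balance: ρ_c h = (ρ_m − ρ_c) r → ρ_m = ρ_c (1 + h/r).
ρ_m = 2.664 × (1 + 1.25 km/4.62 km) = 3.38 g cm⁻³.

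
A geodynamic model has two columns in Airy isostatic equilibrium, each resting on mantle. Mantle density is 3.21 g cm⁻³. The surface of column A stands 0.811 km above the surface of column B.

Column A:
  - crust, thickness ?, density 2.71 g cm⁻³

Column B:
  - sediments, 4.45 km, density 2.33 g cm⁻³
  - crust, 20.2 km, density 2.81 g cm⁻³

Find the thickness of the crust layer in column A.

Take the compensation level at the base of the deeper column (depth z_c below the surface of column A) and equate Σ ρ_i t_i down to z_c; mantle fills any gap and the z_c terms cancel.
Column A: x×2.71 + (z_c − 0 − x)×3.21
Column B: 0.811×0 + 4.45×2.33 + 20.2×2.81 + (z_c − 0.811 − 24.65)×3.21
The z_c×3.21 term appears on both sides and cancels. Collect the known terms of each column as K = Σ(ρt)_known − 3.21 × (depth of known layers): K_A = 0 − 3.21×0 = 0; K_B = 67.1305 − 3.21×(0.811 + 24.65) = −14.59931.
Balance: K_A − x×(3.21 − 2.71) = K_B, so x = (K_A − K_B)/(3.21 − 2.71) = 14.5993/0.5 = 29.2 km.

29.2 km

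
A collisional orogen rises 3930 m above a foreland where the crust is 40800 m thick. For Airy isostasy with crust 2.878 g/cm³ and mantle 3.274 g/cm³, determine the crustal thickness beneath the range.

73300 m

Root depth r = h ρ_c / (ρ_m − ρ_c) = 3930 m × 2.878 / 0.396 = 28560 m.
Total thickness = T + h + r = 40800 m + 3930 m + 28560 m = 73300 m.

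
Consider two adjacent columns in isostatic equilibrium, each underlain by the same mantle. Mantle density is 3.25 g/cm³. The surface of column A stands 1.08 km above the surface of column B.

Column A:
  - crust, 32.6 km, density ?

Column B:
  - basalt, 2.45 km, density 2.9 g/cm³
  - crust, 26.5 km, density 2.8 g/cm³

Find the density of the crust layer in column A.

2.75 g/cm³

Take the compensation level at the base of the deeper column (depth z_c below the surface of column A) and equate Σ ρ_i t_i down to z_c; mantle fills any gap and the z_c terms cancel.
Column A: 32.6×ρ + (z_c − 32.6)×3.25
Column B: 1.08×0 + 2.45×2.9 + 26.5×2.8 + (z_c − 1.08 − 28.95)×3.25
The z_c×3.25 term appears on both sides and cancels. Collect the known terms of each column as K = Σ(ρt)_known − 3.25 × (depth of known layers): K_A = 0 − 3.25×32.6 = −105.95; K_B = 81.305 − 3.25×(1.08 + 28.95) = −16.2925.
Balance: K_A + 32.6×ρ = K_B, so ρ = (K_B − K_A)/32.6 = 89.6575/32.6 = 2.75 g/cm³.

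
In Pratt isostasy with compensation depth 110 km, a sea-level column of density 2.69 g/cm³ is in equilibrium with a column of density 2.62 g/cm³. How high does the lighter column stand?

ρ_ref D = ρ (D + h) → h = D (ρ_ref − ρ)/ρ.
h = 110 km × (2.69 − 2.62)/2.62 = 2.94 km.

2.94 km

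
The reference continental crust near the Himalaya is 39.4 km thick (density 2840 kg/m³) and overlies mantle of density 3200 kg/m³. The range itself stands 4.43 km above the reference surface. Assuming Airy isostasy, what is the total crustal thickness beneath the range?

Root depth r = h ρ_c / (ρ_m − ρ_c) = 4.43 km × 2840 / 360 = 34.95 km.
Total thickness = T + h + r = 39.4 km + 4.43 km + 34.95 km = 78.8 km.

78.8 km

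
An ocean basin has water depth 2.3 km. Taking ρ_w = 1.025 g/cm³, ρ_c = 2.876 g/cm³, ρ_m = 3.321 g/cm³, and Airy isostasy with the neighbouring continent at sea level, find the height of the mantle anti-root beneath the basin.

Balancing pressure at the compensation depth: replacing crust with seawater at the top is compensated by replacing crust with mantle at the base: d (ρ_c − ρ_w) = a (ρ_m − ρ_c).
a = d (ρ_c − ρ_w)/(ρ_m − ρ_c) = 2.3 km × 1.851/0.445 = 9.57 km.

9.57 km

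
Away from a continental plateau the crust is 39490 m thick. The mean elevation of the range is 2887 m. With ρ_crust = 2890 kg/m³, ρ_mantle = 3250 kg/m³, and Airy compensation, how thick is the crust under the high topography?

Root depth r = h ρ_c / (ρ_m − ρ_c) = 2887 m × 2890 / 360 = 23180 m.
Total thickness = T + h + r = 39490 m + 2887 m + 23180 m = 65600 m.

65600 m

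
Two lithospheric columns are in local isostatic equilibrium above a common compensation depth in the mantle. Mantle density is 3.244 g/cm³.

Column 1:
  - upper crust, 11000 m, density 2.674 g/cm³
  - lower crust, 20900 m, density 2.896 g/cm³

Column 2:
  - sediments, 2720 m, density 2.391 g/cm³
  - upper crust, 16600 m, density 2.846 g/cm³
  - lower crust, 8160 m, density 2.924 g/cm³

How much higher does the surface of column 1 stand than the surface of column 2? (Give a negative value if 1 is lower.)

618 m

For any compensation level in the mantle, the mantle terms cancel and isostasy reduces to e = (Σt_1 − Σt_2) − (Σ(ρt)_1 − Σ(ρt)_2) / ρ_m.
Σt_1 = 31900 m; Σt_2 = 27480 m; Σ(ρt)_1 = 89940.4; Σ(ρt)_2 = 77606.96 (in m·g/cm³).
e = (31900 − 27480) − (89940.4 − 77606.96) / 3.244 = 618 m.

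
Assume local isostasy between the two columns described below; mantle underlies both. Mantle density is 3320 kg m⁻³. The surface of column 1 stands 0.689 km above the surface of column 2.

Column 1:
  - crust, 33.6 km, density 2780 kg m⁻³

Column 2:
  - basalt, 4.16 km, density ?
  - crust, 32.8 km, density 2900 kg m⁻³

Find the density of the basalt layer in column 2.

2820 kg m⁻³

Take the compensation level at the base of the deeper column (depth z_c below the surface of column 1) and equate Σ ρ_i t_i down to z_c; mantle fills any gap and the z_c terms cancel.
Column 1: 33.6×2780 + (z_c − 33.6)×3320
Column 2: 0.689×0 + 4.16×ρ + 32.8×2900 + (z_c − 0.689 − 36.96)×3320
The z_c×3320 term appears on both sides and cancels. Collect the known terms of each column as K = Σ(ρt)_known − 3320 × (depth of known layers): K_1 = 93408 − 3320×33.6 = −18144; K_2 = 95120 − 3320×(0.689 + 36.96) = −29874.68.
Balance: K_1 = K_2 + 4.16×ρ, so ρ = (K_1 − K_2)/4.16 = 11730.7/4.16 = 2820 kg m⁻³.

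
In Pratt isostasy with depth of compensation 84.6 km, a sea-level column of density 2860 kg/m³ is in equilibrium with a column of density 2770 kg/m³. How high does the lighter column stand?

2.75 km

ρ_ref D = ρ (D + h) → h = D (ρ_ref − ρ)/ρ.
h = 84.6 km × (2860 − 2770)/2770 = 2.75 km.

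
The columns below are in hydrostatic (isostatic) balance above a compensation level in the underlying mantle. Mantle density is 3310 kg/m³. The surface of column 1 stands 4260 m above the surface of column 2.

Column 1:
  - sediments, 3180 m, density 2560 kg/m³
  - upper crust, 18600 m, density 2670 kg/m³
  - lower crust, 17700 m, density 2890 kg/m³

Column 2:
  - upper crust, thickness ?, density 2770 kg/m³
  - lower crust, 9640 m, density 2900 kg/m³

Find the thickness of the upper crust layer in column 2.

6800 m

Take the compensation level at the base of the deeper column (depth z_c below the surface of column 1) and equate Σ ρ_i t_i down to z_c; mantle fills any gap and the z_c terms cancel.
Column 1: 3180×2560 + 18600×2670 + 17700×2890 + (z_c − 39480)×3310
Column 2: 4260×0 + x×2770 + 9640×2900 + (z_c − 4260 − 9640 − x)×3310
The z_c×3310 term appears on both sides and cancels. Collect the known terms of each column as K = Σ(ρt)_known − 3310 × (depth of known layers): K_1 = 108955800 − 3310×39480 = −21723000; K_2 = 27956000 − 3310×(4260 + 9640) = −18053000.
Balance: K_1 = K_2 − x×(3310 − 2770), so x = (K_2 − K_1)/(3310 − 2770) = 3670000/540 = 6800 m.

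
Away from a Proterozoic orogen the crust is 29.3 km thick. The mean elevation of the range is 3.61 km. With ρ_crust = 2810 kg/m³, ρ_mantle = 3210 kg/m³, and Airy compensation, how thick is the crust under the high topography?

Root depth r = h ρ_c / (ρ_m − ρ_c) = 3.61 km × 2810 / 400 = 25.36 km.
Total thickness = T + h + r = 29.3 km + 3.61 km + 25.36 km = 58.3 km.

58.3 km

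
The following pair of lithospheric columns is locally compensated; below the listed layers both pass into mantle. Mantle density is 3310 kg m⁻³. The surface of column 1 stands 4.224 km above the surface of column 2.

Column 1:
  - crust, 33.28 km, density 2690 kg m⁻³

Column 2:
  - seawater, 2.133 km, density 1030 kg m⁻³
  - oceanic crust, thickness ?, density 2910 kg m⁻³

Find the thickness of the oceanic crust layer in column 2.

Take the compensation level at the base of the deeper column (depth z_c below the surface of column 1) and equate Σ ρ_i t_i down to z_c; mantle fills any gap and the z_c terms cancel.
Column 1: 33.28×2690 + (z_c − 33.28)×3310
Column 2: 4.224×0 + 2.133×1030 + x×2910 + (z_c − 4.224 − 2.133 − x)×3310
The z_c×3310 term appears on both sides and cancels. Collect the known terms of each column as K = Σ(ρt)_known − 3310 × (depth of known layers): K_1 = 89523.2 − 3310×33.28 = −20633.6; K_2 = 2196.99 − 3310×(4.224 + 2.133) = −18844.68.
Balance: K_1 = K_2 − x×(3310 − 2910), so x = (K_2 − K_1)/(3310 − 2910) = 1788.92/400 = 4.47 km.

4.47 km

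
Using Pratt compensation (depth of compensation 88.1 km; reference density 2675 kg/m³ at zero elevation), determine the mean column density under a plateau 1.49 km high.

Pratt balance: ρ_ref D = ρ (D + h).
ρ = ρ_ref D/(D + h) = 2675 × 88.1 km/(88.1 km + 1.49 km) = 2630 kg/m³.

2630 kg/m³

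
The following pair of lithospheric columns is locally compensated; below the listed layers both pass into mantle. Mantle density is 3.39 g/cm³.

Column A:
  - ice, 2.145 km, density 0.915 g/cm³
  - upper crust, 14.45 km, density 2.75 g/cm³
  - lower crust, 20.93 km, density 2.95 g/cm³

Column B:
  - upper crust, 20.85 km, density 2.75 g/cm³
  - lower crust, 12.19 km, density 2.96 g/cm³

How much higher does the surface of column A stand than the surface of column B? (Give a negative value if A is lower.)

1.53 km

For any compensation level in the mantle, the mantle terms cancel and isostasy reduces to e = (Σt_A − Σt_B) − (Σ(ρt)_A − Σ(ρt)_B) / ρ_m.
Σt_A = 37.525 km; Σt_B = 33.04 km; Σ(ρt)_A = 103.443675; Σ(ρt)_B = 93.4199 (in km·g/cm³).
e = (37.525 − 33.04) − (103.443675 − 93.4199) / 3.39 = 1.53 km.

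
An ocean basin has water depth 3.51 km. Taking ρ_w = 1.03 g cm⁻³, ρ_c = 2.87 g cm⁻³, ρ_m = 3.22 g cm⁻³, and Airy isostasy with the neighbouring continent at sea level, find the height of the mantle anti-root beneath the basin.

18.5 km

Balancing pressure at the compensation depth: replacing crust with seawater at the top is compensated by replacing crust with mantle at the base: d (ρ_c − ρ_w) = a (ρ_m − ρ_c).
a = d (ρ_c − ρ_w)/(ρ_m − ρ_c) = 3.51 km × 1.84/0.35 = 18.5 km.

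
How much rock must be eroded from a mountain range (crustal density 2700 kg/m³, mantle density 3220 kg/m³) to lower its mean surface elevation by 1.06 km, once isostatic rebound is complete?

6.56 km

Net drop Δ = e − u = e − e ρ_c/ρ_m = e (ρ_m − ρ_c)/ρ_m.
e = Δ ρ_m/(ρ_m − ρ_c) = 1.06 km × 3220/520 = 6.56 km.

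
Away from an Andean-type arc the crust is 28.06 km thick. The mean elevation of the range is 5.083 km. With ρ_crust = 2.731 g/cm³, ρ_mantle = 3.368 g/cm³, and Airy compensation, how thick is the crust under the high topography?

Root depth r = h ρ_c / (ρ_m − ρ_c) = 5.083 km × 2.731 / 0.637 = 21.79 km.
Total thickness = T + h + r = 28.06 km + 5.083 km + 21.79 km = 54.9 km.

54.9 km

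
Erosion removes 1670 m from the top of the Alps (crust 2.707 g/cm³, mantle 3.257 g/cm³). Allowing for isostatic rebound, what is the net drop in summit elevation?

Rebound u = e ρ_c/ρ_m = 1670 m × 2.707/3.257 = 1388 m.
Net surface drop = e − u = 1670 m − 1388 m = e (ρ_m − ρ_c)/ρ_m = 282 m.

282 m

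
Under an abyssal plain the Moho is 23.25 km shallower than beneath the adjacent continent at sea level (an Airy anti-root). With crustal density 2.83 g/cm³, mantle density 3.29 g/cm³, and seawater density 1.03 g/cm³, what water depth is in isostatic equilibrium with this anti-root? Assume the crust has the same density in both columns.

5.94 km

Replacing a thickness d of crust by seawater at the top must be balanced by replacing crust with mantle at the base: d (ρ_c − ρ_w) = a (ρ_m − ρ_c).
d = a (ρ_m − ρ_c)/(ρ_c − ρ_w) = 23.25 km × 0.46/1.8 = 5.94 km.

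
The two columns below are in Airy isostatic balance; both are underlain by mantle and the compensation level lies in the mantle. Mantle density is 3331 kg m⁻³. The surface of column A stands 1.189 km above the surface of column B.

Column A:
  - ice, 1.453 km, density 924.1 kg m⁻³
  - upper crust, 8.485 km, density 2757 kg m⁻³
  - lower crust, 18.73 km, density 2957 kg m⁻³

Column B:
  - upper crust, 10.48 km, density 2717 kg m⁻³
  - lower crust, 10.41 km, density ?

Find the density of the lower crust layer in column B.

Take the compensation level at the base of the deeper column (depth z_c below the surface of column A) and equate Σ ρ_i t_i down to z_c; mantle fills any gap and the z_c terms cancel.
Column A: 1.453×924.1 + 8.485×2757 + 18.73×2957 + (z_c − 28.668)×3331
Column B: 1.189×0 + 10.48×2717 + 10.41×ρ + (z_c − 1.189 − 20.89)×3331
The z_c×3331 term appears on both sides and cancels. Collect the known terms of each column as K = Σ(ρt)_known − 3331 × (depth of known layers): K_A = 80120.4723 − 3331×28.668 = −15372.6357; K_B = 28474.16 − 3331×(1.189 + 20.89) = −45070.989.
Balance: K_A = K_B + 10.41×ρ, so ρ = (K_A − K_B)/10.41 = 29698.4/10.41 = 2850 kg m⁻³.

2850 kg m⁻³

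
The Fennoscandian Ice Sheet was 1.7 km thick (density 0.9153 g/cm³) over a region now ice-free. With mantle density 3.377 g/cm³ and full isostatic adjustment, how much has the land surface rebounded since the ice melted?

0.461 km

Removing the load lets mantle flow back in; uplift u satisfies ρ_ice t = ρ_m u.
u = t ρ_ice/ρ_m = 1.7 km × 0.9153/3.377 = 0.461 km.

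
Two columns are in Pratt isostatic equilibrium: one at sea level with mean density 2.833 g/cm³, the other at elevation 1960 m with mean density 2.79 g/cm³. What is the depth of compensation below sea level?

127000 m

ρ_ref D = ρ (D + h) → D (ρ_ref − ρ) = ρ h.
D = ρ h/(ρ_ref − ρ) = 2.79 × 1960 m/(2.833 − 2.79) = 127000 m.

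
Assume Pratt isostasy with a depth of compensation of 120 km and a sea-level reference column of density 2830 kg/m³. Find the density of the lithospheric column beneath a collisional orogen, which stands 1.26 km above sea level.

2800 kg/m³

Pratt balance: ρ_ref D = ρ (D + h).
ρ = ρ_ref D/(D + h) = 2830 × 120 km/(120 km + 1.26 km) = 2800 kg/m³.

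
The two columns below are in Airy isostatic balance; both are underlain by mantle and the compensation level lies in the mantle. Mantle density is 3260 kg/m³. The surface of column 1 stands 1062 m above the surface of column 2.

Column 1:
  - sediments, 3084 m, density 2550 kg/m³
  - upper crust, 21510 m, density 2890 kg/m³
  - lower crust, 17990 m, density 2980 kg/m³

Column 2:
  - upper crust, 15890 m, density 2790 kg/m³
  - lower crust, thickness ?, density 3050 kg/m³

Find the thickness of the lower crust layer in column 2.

Take the compensation level at the base of the deeper column (depth z_c below the surface of column 1) and equate Σ ρ_i t_i down to z_c; mantle fills any gap and the z_c terms cancel.
Column 1: 3084×2550 + 21510×2890 + 17990×2980 + (z_c − 42584)×3260
Column 2: 1062×0 + 15890×2790 + x×3050 + (z_c − 1062 − 15890 − x)×3260
The z_c×3260 term appears on both sides and cancels. Collect the known terms of each column as K = Σ(ρt)_known − 3260 × (depth of known layers): K_1 = 123638300 − 3260×42584 = −15185540; K_2 = 44333100 − 3260×(1062 + 15890) = −10930420.
Balance: K_1 = K_2 − x×(3260 − 3050), so x = (K_2 − K_1)/(3260 − 3050) = 4255120/210 = 20300 m.

20300 m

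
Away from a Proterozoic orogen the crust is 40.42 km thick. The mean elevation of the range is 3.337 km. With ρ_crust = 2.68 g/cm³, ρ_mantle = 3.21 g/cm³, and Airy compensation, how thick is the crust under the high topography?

Root depth r = h ρ_c / (ρ_m − ρ_c) = 3.337 km × 2.68 / 0.53 = 16.87 km.
Total thickness = T + h + r = 40.42 km + 3.337 km + 16.87 km = 60.6 km.

60.6 km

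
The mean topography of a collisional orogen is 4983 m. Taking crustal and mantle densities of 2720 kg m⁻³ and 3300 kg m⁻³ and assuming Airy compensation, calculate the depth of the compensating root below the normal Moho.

23400 m

For local isostatic compensation: the weight of the topography is balanced by the buoyancy of the root, ρ_c h = (ρ_m − ρ_c) r.
r = h · ρ_c / (ρ_m − ρ_c) = 4983 m × 2720 / (3300 − 2720) = 23400 m.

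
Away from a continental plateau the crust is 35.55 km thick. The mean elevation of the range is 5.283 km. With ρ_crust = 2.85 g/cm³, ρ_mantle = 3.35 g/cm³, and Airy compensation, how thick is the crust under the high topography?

Root depth r = h ρ_c / (ρ_m − ρ_c) = 5.283 km × 2.85 / 0.5 = 30.11 km.
Total thickness = T + h + r = 35.55 km + 5.283 km + 30.11 km = 70.9 km.

70.9 km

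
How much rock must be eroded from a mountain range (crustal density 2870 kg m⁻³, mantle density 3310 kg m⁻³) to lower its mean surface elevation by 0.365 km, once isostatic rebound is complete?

2.75 km

Net drop Δ = e − u = e − e ρ_c/ρ_m = e (ρ_m − ρ_c)/ρ_m.
e = Δ ρ_m/(ρ_m − ρ_c) = 0.365 km × 3310/440 = 2.75 km.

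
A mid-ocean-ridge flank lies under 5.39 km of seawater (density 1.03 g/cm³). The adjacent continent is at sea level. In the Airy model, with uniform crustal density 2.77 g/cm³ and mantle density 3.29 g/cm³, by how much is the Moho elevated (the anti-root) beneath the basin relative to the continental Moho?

18 km

Isostatic balance requires: replacing crust with seawater at the top is compensated by replacing crust with mantle at the base: d (ρ_c − ρ_w) = a (ρ_m − ρ_c).
a = d (ρ_c − ρ_w)/(ρ_m − ρ_c) = 5.39 km × 1.74/0.52 = 18 km.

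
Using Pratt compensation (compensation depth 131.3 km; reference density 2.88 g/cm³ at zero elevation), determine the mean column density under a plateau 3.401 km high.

Pratt balance: ρ_ref D = ρ (D + h).
ρ = ρ_ref D/(D + h) = 2.88 × 131.3 km/(131.3 km + 3.401 km) = 2.81 g/cm³.

2.81 g/cm³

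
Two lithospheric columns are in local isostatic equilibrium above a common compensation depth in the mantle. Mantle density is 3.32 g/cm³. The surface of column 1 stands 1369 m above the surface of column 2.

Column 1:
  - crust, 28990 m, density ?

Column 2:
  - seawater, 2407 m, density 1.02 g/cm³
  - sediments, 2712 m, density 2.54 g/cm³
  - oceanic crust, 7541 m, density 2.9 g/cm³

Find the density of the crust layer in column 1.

Take the compensation level at the base of the deeper column (depth z_c below the surface of column 1) and equate Σ ρ_i t_i down to z_c; mantle fills any gap and the z_c terms cancel.
Column 1: 28990×ρ + (z_c − 28990)×3.32
Column 2: 1369×0 + 2407×1.02 + 2712×2.54 + 7541×2.9 + (z_c − 1369 − 12660)×3.32
The z_c×3.32 term appears on both sides and cancels. Collect the known terms of each column as K = Σ(ρt)_known − 3.32 × (depth of known layers): K_1 = 0 − 3.32×28990 = −96246.8; K_2 = 31212.52 − 3.32×(1369 + 12660) = −15363.76.
Balance: K_1 + 28990×ρ = K_2, so ρ = (K_2 − K_1)/28990 = 80883/28990 = 2.79 g/cm³.

2.79 g/cm³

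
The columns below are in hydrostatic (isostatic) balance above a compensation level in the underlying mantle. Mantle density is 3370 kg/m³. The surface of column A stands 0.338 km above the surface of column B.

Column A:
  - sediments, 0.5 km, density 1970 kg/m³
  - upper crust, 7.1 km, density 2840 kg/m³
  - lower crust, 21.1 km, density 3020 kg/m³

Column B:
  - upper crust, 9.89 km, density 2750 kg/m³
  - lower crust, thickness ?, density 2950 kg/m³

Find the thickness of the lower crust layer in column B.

10.9 km

Take the compensation level at the base of the deeper column (depth z_c below the surface of column A) and equate Σ ρ_i t_i down to z_c; mantle fills any gap and the z_c terms cancel.
Column A: 0.5×1970 + 7.1×2840 + 21.1×3020 + (z_c − 28.7)×3370
Column B: 0.338×0 + 9.89×2750 + x×2950 + (z_c − 0.338 − 9.89 − x)×3370
The z_c×3370 term appears on both sides and cancels. Collect the known terms of each column as K = Σ(ρt)_known − 3370 × (depth of known layers): K_A = 84871 − 3370×28.7 = −11848; K_B = 27197.5 − 3370×(0.338 + 9.89) = −7270.86.
Balance: K_A = K_B − x×(3370 − 2950), so x = (K_B − K_A)/(3370 − 2950) = 4577.14/420 = 10.9 km.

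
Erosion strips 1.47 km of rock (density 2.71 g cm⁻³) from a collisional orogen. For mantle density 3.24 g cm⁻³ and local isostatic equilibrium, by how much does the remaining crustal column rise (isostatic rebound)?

1.23 km

Unloading: uplift u = e ρ_c/ρ_m = 1.47 km × 2.71/3.24 = 1.23 km.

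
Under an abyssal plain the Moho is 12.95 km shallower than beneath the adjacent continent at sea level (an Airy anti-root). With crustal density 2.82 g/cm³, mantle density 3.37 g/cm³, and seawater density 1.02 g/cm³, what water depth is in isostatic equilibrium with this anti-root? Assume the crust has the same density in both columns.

Replacing a thickness d of crust by seawater at the top must be balanced by replacing crust with mantle at the base: d (ρ_c − ρ_w) = a (ρ_m − ρ_c).
d = a (ρ_m − ρ_c)/(ρ_c − ρ_w) = 12.95 km × 0.55/1.8 = 3.96 km.

3.96 km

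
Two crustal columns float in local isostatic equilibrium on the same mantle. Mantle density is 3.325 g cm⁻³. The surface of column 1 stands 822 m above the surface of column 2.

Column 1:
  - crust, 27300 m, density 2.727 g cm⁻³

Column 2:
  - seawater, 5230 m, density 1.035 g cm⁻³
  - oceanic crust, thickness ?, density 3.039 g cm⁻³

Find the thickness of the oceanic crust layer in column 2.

5650 m

Take the compensation level at the base of the deeper column (depth z_c below the surface of column 1) and equate Σ ρ_i t_i down to z_c; mantle fills any gap and the z_c terms cancel.
Column 1: 27300×2.727 + (z_c − 27300)×3.325
Column 2: 822×0 + 5230×1.035 + x×3.039 + (z_c − 822 − 5230 − x)×3.325
The z_c×3.325 term appears on both sides and cancels. Collect the known terms of each column as K = Σ(ρt)_known − 3.325 × (depth of known layers): K_1 = 74447.1 − 3.325×27300 = −16325.4; K_2 = 5413.05 − 3.325×(822 + 5230) = −14709.85.
Balance: K_1 = K_2 − x×(3.325 − 3.039), so x = (K_2 − K_1)/(3.325 − 3.039) = 1615.55/0.286 = 5650 m.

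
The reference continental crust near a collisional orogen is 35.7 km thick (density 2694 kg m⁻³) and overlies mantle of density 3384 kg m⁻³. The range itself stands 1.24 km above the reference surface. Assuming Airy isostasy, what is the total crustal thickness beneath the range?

41.8 km

Root depth r = h ρ_c / (ρ_m − ρ_c) = 1.24 km × 2694 / 690 = 4.841 km.
Total thickness = T + h + r = 35.7 km + 1.24 km + 4.841 km = 41.8 km.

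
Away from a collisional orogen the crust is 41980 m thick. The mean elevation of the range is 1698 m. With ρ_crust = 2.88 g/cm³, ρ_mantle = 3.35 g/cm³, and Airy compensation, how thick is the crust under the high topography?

Root depth r = h ρ_c / (ρ_m − ρ_c) = 1698 m × 2.88 / 0.47 = 10400 m.
Total thickness = T + h + r = 41980 m + 1698 m + 10400 m = 54100 m.

54100 m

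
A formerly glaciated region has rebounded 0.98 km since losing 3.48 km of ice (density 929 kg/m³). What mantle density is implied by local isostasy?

3300 kg/m³

ρ_m = ρ_ice t / u = 929 × 3.48 km/0.98 km = 3300 kg/m³.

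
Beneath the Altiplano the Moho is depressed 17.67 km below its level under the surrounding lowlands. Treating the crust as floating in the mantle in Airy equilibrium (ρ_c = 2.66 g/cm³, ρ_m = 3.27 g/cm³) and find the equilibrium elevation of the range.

4.05 km

In Airy isostatic equilibrium: ρ_c h = (ρ_m − ρ_c) r.
h = r (ρ_m − ρ_c) / ρ_c = 17.67 km × (3.27 − 2.66) / 2.66 = 4.05 km.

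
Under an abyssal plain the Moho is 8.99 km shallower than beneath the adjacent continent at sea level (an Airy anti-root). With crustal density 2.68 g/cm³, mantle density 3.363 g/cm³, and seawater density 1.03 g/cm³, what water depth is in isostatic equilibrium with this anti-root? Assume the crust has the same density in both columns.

Replacing a thickness d of crust by seawater at the top must be balanced by replacing crust with mantle at the base: d (ρ_c − ρ_w) = a (ρ_m − ρ_c).
d = a (ρ_m − ρ_c)/(ρ_c − ρ_w) = 8.99 km × 0.683/1.65 = 3.72 km.

3.72 km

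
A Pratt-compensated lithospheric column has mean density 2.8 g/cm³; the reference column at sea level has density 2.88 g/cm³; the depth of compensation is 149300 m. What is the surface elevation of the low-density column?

4270 m

ρ_ref D = ρ (D + h) → h = D (ρ_ref − ρ)/ρ.
h = 149300 m × (2.88 − 2.8)/2.8 = 4270 m.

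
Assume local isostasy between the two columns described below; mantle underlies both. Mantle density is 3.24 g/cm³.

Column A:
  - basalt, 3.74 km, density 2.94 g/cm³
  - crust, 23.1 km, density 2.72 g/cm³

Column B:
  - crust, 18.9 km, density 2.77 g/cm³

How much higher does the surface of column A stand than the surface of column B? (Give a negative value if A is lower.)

For any compensation level in the mantle, the mantle terms cancel and isostasy reduces to e = (Σt_A − Σt_B) − (Σ(ρt)_A − Σ(ρt)_B) / ρ_m.
Σt_A = 26.84 km; Σt_B = 18.9 km; Σ(ρt)_A = 73.8276; Σ(ρt)_B = 52.353 (in km·g/cm³).
e = (26.84 − 18.9) − (73.8276 − 52.353) / 3.24 = 1.31 km.

1.31 km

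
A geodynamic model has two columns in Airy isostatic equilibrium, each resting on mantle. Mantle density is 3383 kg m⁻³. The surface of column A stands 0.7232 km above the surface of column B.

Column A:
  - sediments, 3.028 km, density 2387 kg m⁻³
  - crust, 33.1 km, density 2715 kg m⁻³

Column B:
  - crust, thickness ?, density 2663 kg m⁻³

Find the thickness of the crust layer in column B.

31.5 km

Take the compensation level at the base of the deeper column (depth z_c below the surface of column A) and equate Σ ρ_i t_i down to z_c; mantle fills any gap and the z_c terms cancel.
Column A: 3.028×2387 + 33.1×2715 + (z_c − 36.128)×3383
Column B: 0.7232×0 + x×2663 + (z_c − 0.7232 − 0 − x)×3383
The z_c×3383 term appears on both sides and cancels. Collect the known terms of each column as K = Σ(ρt)_known − 3383 × (depth of known layers): K_A = 97094.336 − 3383×36.128 = −25126.688; K_B = 0 − 3383×(0.7232 + 0) = −2446.5856.
Balance: K_A = K_B − x×(3383 − 2663), so x = (K_B − K_A)/(3383 − 2663) = 22680.1/720 = 31.5 km.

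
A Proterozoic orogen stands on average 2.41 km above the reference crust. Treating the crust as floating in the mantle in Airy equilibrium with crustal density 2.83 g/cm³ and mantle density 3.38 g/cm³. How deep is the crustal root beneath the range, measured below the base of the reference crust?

12.4 km

In Airy isostatic equilibrium: the weight of the topography is balanced by the buoyancy of the root, ρ_c h = (ρ_m − ρ_c) r.
r = h · ρ_c / (ρ_m − ρ_c) = 2.41 km × 2.83 / (3.38 − 2.83) = 12.4 km.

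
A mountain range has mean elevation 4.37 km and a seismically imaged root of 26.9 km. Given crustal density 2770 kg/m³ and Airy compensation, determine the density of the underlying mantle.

3220 kg/m³

Airy balance: ρ_c h = (ρ_m − ρ_c) r → ρ_m = ρ_c (1 + h/r).
ρ_m = 2770 × (1 + 4.37 km/26.9 km) = 3220 kg/m³.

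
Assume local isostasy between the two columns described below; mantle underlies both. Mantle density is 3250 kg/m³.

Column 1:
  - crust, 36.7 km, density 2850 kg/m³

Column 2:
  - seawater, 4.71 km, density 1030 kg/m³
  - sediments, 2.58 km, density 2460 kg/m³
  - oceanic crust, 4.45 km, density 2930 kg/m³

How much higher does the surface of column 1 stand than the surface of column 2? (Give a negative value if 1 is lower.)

0.234 km

For any compensation level in the mantle, the mantle terms cancel and isostasy reduces to e = (Σt_1 − Σt_2) − (Σ(ρt)_1 − Σ(ρt)_2) / ρ_m.
Σt_1 = 36.7 km; Σt_2 = 11.74 km; Σ(ρt)_1 = 104595; Σ(ρt)_2 = 24236.6 (in km·kg/m³).
e = (36.7 − 11.74) − (104595 − 24236.6) / 3250 = 0.234 km.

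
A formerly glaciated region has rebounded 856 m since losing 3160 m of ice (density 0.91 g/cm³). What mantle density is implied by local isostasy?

3.36 g/cm³

ρ_m = ρ_ice t / u = 0.91 × 3160 m/856 m = 3.36 g/cm³.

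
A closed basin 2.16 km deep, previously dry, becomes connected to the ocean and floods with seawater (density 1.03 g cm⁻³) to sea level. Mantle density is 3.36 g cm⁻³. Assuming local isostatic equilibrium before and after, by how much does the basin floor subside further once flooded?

0.955 km

After flooding the water column is d + s deep. Its weight must equal the weight of mantle displaced by the extra subsidence s: (d + s) ρ_w = s ρ_m.
s = d ρ_w / (ρ_m − ρ_w) = 2.16 km × 1.03/(3.36 − 1.03) = 0.955 km.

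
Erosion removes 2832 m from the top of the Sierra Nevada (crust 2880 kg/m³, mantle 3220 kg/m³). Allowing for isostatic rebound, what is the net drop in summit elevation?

299 m

Rebound u = e ρ_c/ρ_m = 2832 m × 2880/3220 = 2533 m.
Net surface drop = e − u = 2832 m − 2533 m = e (ρ_m − ρ_c)/ρ_m = 299 m.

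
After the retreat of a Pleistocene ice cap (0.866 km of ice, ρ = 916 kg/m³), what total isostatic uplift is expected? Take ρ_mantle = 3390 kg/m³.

Removing the load lets mantle flow back in; uplift u satisfies ρ_ice t = ρ_m u.
u = t ρ_ice/ρ_m = 0.866 km × 916/3390 = 0.234 km.

0.234 km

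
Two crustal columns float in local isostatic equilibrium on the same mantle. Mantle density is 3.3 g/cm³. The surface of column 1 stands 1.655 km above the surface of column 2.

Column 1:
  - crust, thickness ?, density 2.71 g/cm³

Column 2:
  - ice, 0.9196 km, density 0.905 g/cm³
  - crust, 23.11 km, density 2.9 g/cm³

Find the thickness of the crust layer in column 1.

Take the compensation level at the base of the deeper column (depth z_c below the surface of column 1) and equate Σ ρ_i t_i down to z_c; mantle fills any gap and the z_c terms cancel.
Column 1: x×2.71 + (z_c − 0 − x)×3.3
Column 2: 1.655×0 + 0.9196×0.905 + 23.11×2.9 + (z_c − 1.655 − 24.0296)×3.3
The z_c×3.3 term appears on both sides and cancels. Collect the known terms of each column as K = Σ(ρt)_known − 3.3 × (depth of known layers): K_1 = 0 − 3.3×0 = 0; K_2 = 67.851238 − 3.3×(1.655 + 24.0296) = −16.907942.
Balance: K_1 − x×(3.3 − 2.71) = K_2, so x = (K_1 − K_2)/(3.3 − 2.71) = 16.9079/0.59 = 28.7 km.

28.7 km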